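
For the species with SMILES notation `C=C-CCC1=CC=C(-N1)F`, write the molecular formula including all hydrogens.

Heavy atoms from the SMILES: 8 C, 1 F, 1 N.
Implicit hydrogens by atom environment:
  3 × C: 2 H each → 6
  2 × C (aromatic): 1 H each → 2
  2 × C (aromatic): no H
  1 × C: 1 H
  1 × F: no H
  1 × N (aromatic): 1 H
  Total hydrogens = 10.
Molecular formula: C8H10FN

C8H10FN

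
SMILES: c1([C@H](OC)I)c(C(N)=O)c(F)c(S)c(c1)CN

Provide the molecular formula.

C10H12FIN2O2S

Heavy atoms from the SMILES: 10 C, 1 F, 1 I, 2 N, 2 O, 1 S.
Implicit hydrogens by atom environment:
  5 × C (aromatic): no H
  2 × N: 2 H each → 4
  2 × O: no H
  1 × C: 3 H
  1 × C: 2 H
  1 × C (aromatic): 1 H
  1 × C: 1 H
  1 × C: no H
  1 × F: no H
  1 × I: no H
  1 × S: 1 H
  Total hydrogens = 12.
Molecular formula: C10H12FIN2O2S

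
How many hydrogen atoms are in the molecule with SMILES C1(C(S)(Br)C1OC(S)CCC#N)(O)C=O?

Hydrogens are implicit in SMILES; fill each atom to its normal valence:
  3 × C: 1 H each → 3
  3 × C: no H
  2 × C: 2 H each → 4
  2 × O: no H
  2 × S: 1 H each → 2
  1 × Br: no H
  1 × N: no H
  1 × O: 1 H
  Total hydrogens = 10.

10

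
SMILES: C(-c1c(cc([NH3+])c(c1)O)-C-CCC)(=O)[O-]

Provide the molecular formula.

C11H15NO3

Heavy atoms from the SMILES: 11 C, 1 N, 3 O.
Implicit hydrogens by atom environment:
  4 × C (aromatic): no H
  3 × C: 2 H each → 6
  2 × C (aromatic): 1 H each → 2
  1 × C: 3 H
  1 × C: no H
  1 × N (charge +1): 3 H
  1 × O: 1 H
  1 × O: no H
  1 × O (charge -1): no H
  Total hydrogens = 15.
Molecular formula: C11H15NO3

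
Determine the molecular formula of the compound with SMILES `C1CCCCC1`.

Heavy atoms from the SMILES: 6 C.
Implicit hydrogens by atom environment:
  6 × C: 2 H each → 12
  Total hydrogens = 12.
Molecular formula: C6H12

C6H12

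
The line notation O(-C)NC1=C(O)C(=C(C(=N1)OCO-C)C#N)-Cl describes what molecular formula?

Heavy atoms from the SMILES: 9 C, 1 Cl, 3 N, 4 O.
Implicit hydrogens by atom environment:
  5 × C (aromatic): no H
  3 × O: no H
  2 × C: 3 H each → 6
  1 × C: 2 H
  1 × C: no H
  1 × Cl: no H
  1 × N: 1 H
  1 × N (aromatic): no H
  1 × N: no H
  1 × O: 1 H
  Total hydrogens = 10.
Molecular formula: C9H10ClN3O4

C9H10ClN3O4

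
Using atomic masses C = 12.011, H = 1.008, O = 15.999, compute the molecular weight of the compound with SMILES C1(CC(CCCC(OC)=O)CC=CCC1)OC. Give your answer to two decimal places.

240.34

Molecular formula: C14H24O3.
M = 14×12.011 + 24×1.008 + 3×15.999 = 240.34 g/mol.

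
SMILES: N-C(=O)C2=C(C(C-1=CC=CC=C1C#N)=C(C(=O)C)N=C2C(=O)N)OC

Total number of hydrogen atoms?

14

Hydrogens are implicit in SMILES; fill each atom to its normal valence:
  7 × C (aromatic): no H
  4 × C (aromatic): 1 H each → 4
  4 × C: no H
  4 × O: no H
  2 × C: 3 H each → 6
  2 × N: 2 H each → 4
  1 × N (aromatic): no H
  1 × N: no H
  Total hydrogens = 14.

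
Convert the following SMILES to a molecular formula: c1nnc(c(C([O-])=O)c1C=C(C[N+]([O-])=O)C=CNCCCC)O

Heavy atoms from the SMILES: 14 C, 4 N, 5 O.
Implicit hydrogens by atom environment:
  4 × C: 2 H each → 8
  3 × C: 1 H each → 3
  3 × C (aromatic): no H
  2 × C: no H
  2 × N (aromatic): no H
  2 × O: no H
  2 × O (charge -1): no H
  1 × C: 3 H
  1 × C (aromatic): 1 H
  1 × N: 1 H
  1 × N (charge +1): no H
  1 × O: 1 H
  Total hydrogens = 17.
Net charge -1.
Molecular formula: C14H17N4O5-

C14H17N4O5-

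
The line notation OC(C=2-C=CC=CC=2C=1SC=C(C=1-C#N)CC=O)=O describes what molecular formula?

Heavy atoms from the SMILES: 14 C, 1 N, 3 O, 1 S.
Implicit hydrogens by atom environment:
  5 × C (aromatic): 1 H each → 5
  5 × C (aromatic): no H
  2 × C: no H
  2 × O: no H
  1 × C: 2 H
  1 × C: 1 H
  1 × N: no H
  1 × O: 1 H
  1 × S (aromatic): no H
  Total hydrogens = 9.
Molecular formula: C14H9NO3S

C14H9NO3S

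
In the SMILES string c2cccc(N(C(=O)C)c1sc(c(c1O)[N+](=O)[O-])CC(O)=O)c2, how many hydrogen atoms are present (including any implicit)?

12

Hydrogens are implicit in SMILES; fill each atom to its normal valence:
  5 × C (aromatic): 1 H each → 5
  5 × C (aromatic): no H
  3 × O: no H
  2 × C: no H
  2 × O: 1 H each → 2
  1 × C: 3 H
  1 × C: 2 H
  1 × N (charge +1): no H
  1 × N: no H
  1 × O (charge -1): no H
  1 × S (aromatic): no H
  Total hydrogens = 12.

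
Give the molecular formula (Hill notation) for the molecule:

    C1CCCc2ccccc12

Heavy atoms from the SMILES: 10 C.
Implicit hydrogens by atom environment:
  4 × C: 2 H each → 8
  4 × C (aromatic): 1 H each → 4
  2 × C (aromatic): no H
  Total hydrogens = 12.
Molecular formula: C10H12

C10H12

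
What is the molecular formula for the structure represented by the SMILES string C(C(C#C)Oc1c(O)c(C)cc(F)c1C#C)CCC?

C16H17FO2

Heavy atoms from the SMILES: 16 C, 1 F, 2 O.
Implicit hydrogens by atom environment:
  5 × C (aromatic): no H
  3 × C: 2 H each → 6
  3 × C: 1 H each → 3
  2 × C: 3 H each → 6
  2 × C: no H
  1 × C (aromatic): 1 H
  1 × F: no H
  1 × O: 1 H
  1 × O: no H
  Total hydrogens = 17.
Molecular formula: C16H17FO2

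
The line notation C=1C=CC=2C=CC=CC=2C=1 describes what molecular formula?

Heavy atoms from the SMILES: 10 C.
Implicit hydrogens by atom environment:
  8 × C (aromatic): 1 H each → 8
  2 × C (aromatic): no H
  Total hydrogens = 8.
Molecular formula: C10H8

C10H8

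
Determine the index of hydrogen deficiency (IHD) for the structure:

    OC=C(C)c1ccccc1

5

Molecular formula from the SMILES: C9H10O.
DoU = (2C + 2 + N − H − X)/2 = (2·9 + 2 + 0 − 10 − 0)/2 = 10/2 = 5.
(Structurally: 1 ring(s) + 4 π bond(s) = 5.)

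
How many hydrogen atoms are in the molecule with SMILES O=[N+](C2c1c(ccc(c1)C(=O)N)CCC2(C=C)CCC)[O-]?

Hydrogens are implicit in SMILES; fill each atom to its normal valence:
  5 × C: 2 H each → 10
  3 × C (aromatic): 1 H each → 3
  3 × C (aromatic): no H
  2 × C: 1 H each → 2
  2 × C: no H
  2 × O: no H
  1 × C: 3 H
  1 × N: 2 H
  1 × N (charge +1): no H
  1 × O (charge -1): no H
  Total hydrogens = 20.

20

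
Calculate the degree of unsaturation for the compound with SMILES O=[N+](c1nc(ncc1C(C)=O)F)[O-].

Molecular formula from the SMILES: C6H4FN3O3.
DoU = (2C + 2 + N − H − X)/2 = (2·6 + 2 + 3 − 4 − 1)/2 = 12/2 = 6.
(Structurally: 1 ring(s) + 5 π bond(s) = 6.)

6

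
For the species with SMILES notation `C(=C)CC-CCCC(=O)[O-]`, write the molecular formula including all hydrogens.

C8H13O2-

Heavy atoms from the SMILES: 8 C, 2 O.
Implicit hydrogens by atom environment:
  6 × C: 2 H each → 12
  1 × C: 1 H
  1 × C: no H
  1 × O: no H
  1 × O (charge -1): no H
  Total hydrogens = 13.
Net charge -1.
Molecular formula: C8H13O2-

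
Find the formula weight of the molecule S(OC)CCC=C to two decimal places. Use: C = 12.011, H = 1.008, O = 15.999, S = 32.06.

Molecular formula: C5H10OS.
M = 5×12.011 + 10×1.008 + 1×15.999 + 1×32.06 = 118.19 g/mol.

118.19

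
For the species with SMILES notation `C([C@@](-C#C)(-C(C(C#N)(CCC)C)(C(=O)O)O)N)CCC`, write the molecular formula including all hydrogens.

C15H24N2O3

Heavy atoms from the SMILES: 15 C, 2 N, 3 O.
Implicit hydrogens by atom environment:
  6 × C: no H
  5 × C: 2 H each → 10
  3 × C: 3 H each → 9
  2 × O: 1 H each → 2
  1 × C: 1 H
  1 × N: 2 H
  1 × N: no H
  1 × O: no H
  Total hydrogens = 24.
Molecular formula: C15H24N2O3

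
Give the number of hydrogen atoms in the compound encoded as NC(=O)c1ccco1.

5

Hydrogens are implicit in SMILES; fill each atom to its normal valence:
  3 × C (aromatic): 1 H each → 3
  1 × C (aromatic): no H
  1 × C: no H
  1 × N: 2 H
  1 × O (aromatic): no H
  1 × O: no H
  Total hydrogens = 5.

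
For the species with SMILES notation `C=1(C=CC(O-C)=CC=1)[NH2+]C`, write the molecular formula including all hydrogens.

Heavy atoms from the SMILES: 8 C, 1 N, 1 O.
Implicit hydrogens by atom environment:
  4 × C (aromatic): 1 H each → 4
  2 × C: 3 H each → 6
  2 × C (aromatic): no H
  1 × N (charge +1): 2 H
  1 × O: no H
  Total hydrogens = 12.
Net charge +1.
Molecular formula: C8H12NO+

C8H12NO+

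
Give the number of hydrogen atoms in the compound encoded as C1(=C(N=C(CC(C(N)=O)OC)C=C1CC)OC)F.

Hydrogens are implicit in SMILES; fill each atom to its normal valence:
  4 × C (aromatic): no H
  3 × C: 3 H each → 9
  3 × O: no H
  2 × C: 2 H each → 4
  1 × C (aromatic): 1 H
  1 × C: 1 H
  1 × C: no H
  1 × F: no H
  1 × N: 2 H
  1 × N (aromatic): no H
  Total hydrogens = 17.

17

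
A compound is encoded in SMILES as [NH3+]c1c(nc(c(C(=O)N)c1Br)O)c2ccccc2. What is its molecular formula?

Heavy atoms from the SMILES: 1 Br, 12 C, 3 N, 2 O.
Implicit hydrogens by atom environment:
  6 × C (aromatic): no H
  5 × C (aromatic): 1 H each → 5
  1 × Br: no H
  1 × C: no H
  1 × N (charge +1): 3 H
  1 × N: 2 H
  1 × N (aromatic): no H
  1 × O: 1 H
  1 × O: no H
  Total hydrogens = 11.
Net charge +1.
Molecular formula: C12H11BrN3O2+

C12H11BrN3O2+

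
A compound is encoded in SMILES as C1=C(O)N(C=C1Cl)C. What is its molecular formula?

Heavy atoms from the SMILES: 5 C, 1 Cl, 1 N, 1 O.
Implicit hydrogens by atom environment:
  2 × C (aromatic): 1 H each → 2
  2 × C (aromatic): no H
  1 × C: 3 H
  1 × Cl: no H
  1 × N (aromatic): no H
  1 × O: 1 H
  Total hydrogens = 6.
Molecular formula: C5H6ClNO

C5H6ClNO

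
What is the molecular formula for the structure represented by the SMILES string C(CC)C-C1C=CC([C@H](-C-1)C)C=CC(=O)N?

Heavy atoms from the SMILES: 14 C, 1 N, 1 O.
Implicit hydrogens by atom environment:
  7 × C: 1 H each → 7
  4 × C: 2 H each → 8
  2 × C: 3 H each → 6
  1 × C: no H
  1 × N: 2 H
  1 × O: no H
  Total hydrogens = 23.
Molecular formula: C14H23NO

C14H23NO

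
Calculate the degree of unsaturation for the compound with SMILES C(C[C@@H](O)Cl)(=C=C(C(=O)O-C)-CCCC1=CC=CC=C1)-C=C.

8

Molecular formula from the SMILES: C18H21ClO3.
DoU = (2C + 2 + N − H − X)/2 = (2·18 + 2 + 0 − 21 − 1)/2 = 16/2 = 8.
(Structurally: 1 ring(s) + 7 π bond(s) = 8.)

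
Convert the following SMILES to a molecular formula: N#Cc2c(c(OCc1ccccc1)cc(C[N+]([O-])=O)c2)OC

Heavy atoms from the SMILES: 16 C, 2 N, 4 O.
Implicit hydrogens by atom environment:
  7 × C (aromatic): 1 H each → 7
  5 × C (aromatic): no H
  3 × O: no H
  2 × C: 2 H each → 4
  1 × C: 3 H
  1 × C: no H
  1 × N: no H
  1 × N (charge +1): no H
  1 × O (charge -1): no H
  Total hydrogens = 14.
Molecular formula: C16H14N2O4

C16H14N2O4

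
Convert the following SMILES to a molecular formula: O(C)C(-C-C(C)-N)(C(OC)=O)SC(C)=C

Heavy atoms from the SMILES: 10 C, 1 N, 3 O, 1 S.
Implicit hydrogens by atom environment:
  4 × C: 3 H each → 12
  3 × C: no H
  3 × O: no H
  2 × C: 2 H each → 4
  1 × C: 1 H
  1 × N: 2 H
  1 × S: no H
  Total hydrogens = 19.
Molecular formula: C10H19NO3S

C10H19NO3S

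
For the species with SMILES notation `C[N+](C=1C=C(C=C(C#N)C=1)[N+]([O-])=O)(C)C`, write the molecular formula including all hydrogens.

C10H12N3O2+

Heavy atoms from the SMILES: 10 C, 3 N, 2 O.
Implicit hydrogens by atom environment:
  3 × C: 3 H each → 9
  3 × C (aromatic): 1 H each → 3
  3 × C (aromatic): no H
  2 × N (charge +1): no H
  1 × C: no H
  1 × N: no H
  1 × O: no H
  1 × O (charge -1): no H
  Total hydrogens = 12.
Net charge +1.
Molecular formula: C10H12N3O2+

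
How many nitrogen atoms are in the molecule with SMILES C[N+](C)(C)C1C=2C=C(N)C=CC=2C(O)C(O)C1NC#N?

4

The symbol for nitrogen appears 4 times in the SMILES.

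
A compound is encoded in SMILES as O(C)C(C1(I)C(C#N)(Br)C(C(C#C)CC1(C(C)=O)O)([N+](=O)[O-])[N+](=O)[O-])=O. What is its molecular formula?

Heavy atoms from the SMILES: 1 Br, 13 C, 1 I, 3 N, 8 O.
Implicit hydrogens by atom environment:
  8 × C: no H
  5 × O: no H
  2 × C: 3 H each → 6
  2 × C: 1 H each → 2
  2 × N (charge +1): no H
  2 × O (charge -1): no H
  1 × Br: no H
  1 × C: 2 H
  1 × I: no H
  1 × N: no H
  1 × O: 1 H
  Total hydrogens = 11.
Molecular formula: C13H11BrIN3O8

C13H11BrIN3O8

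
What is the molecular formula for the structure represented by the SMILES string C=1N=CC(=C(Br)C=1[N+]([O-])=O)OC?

Heavy atoms from the SMILES: 1 Br, 6 C, 2 N, 3 O.
Implicit hydrogens by atom environment:
  3 × C (aromatic): no H
  2 × C (aromatic): 1 H each → 2
  2 × O: no H
  1 × Br: no H
  1 × C: 3 H
  1 × N (aromatic): no H
  1 × N (charge +1): no H
  1 × O (charge -1): no H
  Total hydrogens = 5.
Molecular formula: C6H5BrN2O3

C6H5BrN2O3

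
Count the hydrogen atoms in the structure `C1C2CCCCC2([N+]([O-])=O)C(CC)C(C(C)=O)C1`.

23

Hydrogens are implicit in SMILES; fill each atom to its normal valence:
  7 × C: 2 H each → 14
  3 × C: 1 H each → 3
  2 × C: 3 H each → 6
  2 × C: no H
  2 × O: no H
  1 × N (charge +1): no H
  1 × O (charge -1): no H
  Total hydrogens = 23.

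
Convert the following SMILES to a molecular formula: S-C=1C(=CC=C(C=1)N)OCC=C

Heavy atoms from the SMILES: 9 C, 1 N, 1 O, 1 S.
Implicit hydrogens by atom environment:
  3 × C (aromatic): 1 H each → 3
  3 × C (aromatic): no H
  2 × C: 2 H each → 4
  1 × C: 1 H
  1 × N: 2 H
  1 × O: no H
  1 × S: 1 H
  Total hydrogens = 11.
Molecular formula: C9H11NOS

C9H11NOS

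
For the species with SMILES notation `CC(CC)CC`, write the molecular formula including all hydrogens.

C6H14

Heavy atoms from the SMILES: 6 C.
Implicit hydrogens by atom environment:
  3 × C: 3 H each → 9
  2 × C: 2 H each → 4
  1 × C: 1 H
  Total hydrogens = 14.
Molecular formula: C6H14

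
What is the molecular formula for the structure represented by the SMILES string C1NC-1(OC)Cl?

Heavy atoms from the SMILES: 3 C, 1 Cl, 1 N, 1 O.
Implicit hydrogens by atom environment:
  1 × C: 3 H
  1 × C: 2 H
  1 × C: no H
  1 × Cl: no H
  1 × N: 1 H
  1 × O: no H
  Total hydrogens = 6.
Molecular formula: C3H6ClNO

C3H6ClNO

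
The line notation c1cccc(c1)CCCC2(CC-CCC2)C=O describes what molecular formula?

C16H22O

Heavy atoms from the SMILES: 16 C, 1 O.
Implicit hydrogens by atom environment:
  8 × C: 2 H each → 16
  5 × C (aromatic): 1 H each → 5
  1 × C: 1 H
  1 × C: no H
  1 × C (aromatic): no H
  1 × O: no H
  Total hydrogens = 22.
Molecular formula: C16H22O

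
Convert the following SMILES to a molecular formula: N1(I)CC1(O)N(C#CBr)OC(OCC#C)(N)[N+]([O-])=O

Heavy atoms from the SMILES: 1 Br, 8 C, 1 I, 4 N, 5 O.
Implicit hydrogens by atom environment:
  5 × C: no H
  3 × O: no H
  2 × C: 2 H each → 4
  2 × N: no H
  1 × Br: no H
  1 × C: 1 H
  1 × I: no H
  1 × N: 2 H
  1 × N (charge +1): no H
  1 × O: 1 H
  1 × O (charge -1): no H
  Total hydrogens = 8.
Molecular formula: C8H8BrIN4O5

C8H8BrIN4O5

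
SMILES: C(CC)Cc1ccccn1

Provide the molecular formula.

Heavy atoms from the SMILES: 9 C, 1 N.
Implicit hydrogens by atom environment:
  4 × C (aromatic): 1 H each → 4
  3 × C: 2 H each → 6
  1 × C: 3 H
  1 × C (aromatic): no H
  1 × N (aromatic): no H
  Total hydrogens = 13.
Molecular formula: C9H13N

C9H13N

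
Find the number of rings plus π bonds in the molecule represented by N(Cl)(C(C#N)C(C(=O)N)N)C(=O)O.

4

Molecular formula from the SMILES: C5H7ClN4O3.
DoU = (2C + 2 + N − H − X)/2 = (2·5 + 2 + 4 − 7 − 1)/2 = 8/2 = 4.
(Structurally: 0 ring(s) + 4 π bond(s) = 4.)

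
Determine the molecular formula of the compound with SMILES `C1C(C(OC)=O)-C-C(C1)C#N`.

Heavy atoms from the SMILES: 8 C, 1 N, 2 O.
Implicit hydrogens by atom environment:
  3 × C: 2 H each → 6
  2 × C: 1 H each → 2
  2 × C: no H
  2 × O: no H
  1 × C: 3 H
  1 × N: no H
  Total hydrogens = 11.
Molecular formula: C8H11NO2

C8H11NO2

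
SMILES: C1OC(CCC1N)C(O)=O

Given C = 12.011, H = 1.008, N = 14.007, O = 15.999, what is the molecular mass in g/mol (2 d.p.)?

145.16

Molecular formula: C6H11NO3.
M = 6×12.011 + 11×1.008 + 1×14.007 + 3×15.999 = 145.16 g/mol.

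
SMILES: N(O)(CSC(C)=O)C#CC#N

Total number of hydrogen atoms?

Hydrogens are implicit in SMILES; fill each atom to its normal valence:
  4 × C: no H
  2 × N: no H
  1 × C: 3 H
  1 × C: 2 H
  1 × O: 1 H
  1 × O: no H
  1 × S: no H
  Total hydrogens = 6.

6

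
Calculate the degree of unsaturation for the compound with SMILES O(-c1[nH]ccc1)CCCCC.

3

Molecular formula from the SMILES: C9H15NO.
DoU = (2C + 2 + N − H − X)/2 = (2·9 + 2 + 1 − 15 − 0)/2 = 6/2 = 3.
(Structurally: 1 ring(s) + 2 π bond(s) = 3.)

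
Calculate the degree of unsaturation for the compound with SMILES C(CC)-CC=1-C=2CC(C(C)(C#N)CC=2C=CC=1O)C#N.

9

Molecular formula from the SMILES: C17H20N2O.
DoU = (2C + 2 + N − H − X)/2 = (2·17 + 2 + 2 − 20 − 0)/2 = 18/2 = 9.
(Structurally: 2 ring(s) + 7 π bond(s) = 9.)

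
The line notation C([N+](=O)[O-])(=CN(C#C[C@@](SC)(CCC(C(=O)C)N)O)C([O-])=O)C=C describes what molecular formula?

Heavy atoms from the SMILES: 14 C, 3 N, 6 O, 1 S.
Implicit hydrogens by atom environment:
  6 × C: no H
  3 × C: 2 H each → 6
  3 × C: 1 H each → 3
  3 × O: no H
  2 × C: 3 H each → 6
  2 × O (charge -1): no H
  1 × N: 2 H
  1 × N: no H
  1 × N (charge +1): no H
  1 × O: 1 H
  1 × S: no H
  Total hydrogens = 18.
Net charge -1.
Molecular formula: C14H18N3O6S-

C14H18N3O6S-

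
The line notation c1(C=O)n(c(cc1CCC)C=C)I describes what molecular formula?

Heavy atoms from the SMILES: 10 C, 1 I, 1 N, 1 O.
Implicit hydrogens by atom environment:
  3 × C: 2 H each → 6
  3 × C (aromatic): no H
  2 × C: 1 H each → 2
  1 × C: 3 H
  1 × C (aromatic): 1 H
  1 × I: no H
  1 × N (aromatic): no H
  1 × O: no H
  Total hydrogens = 12.
Molecular formula: C10H12INO

C10H12INO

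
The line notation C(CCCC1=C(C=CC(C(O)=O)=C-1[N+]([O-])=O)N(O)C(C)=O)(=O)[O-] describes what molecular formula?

C13H13N2O8-

Heavy atoms from the SMILES: 13 C, 2 N, 8 O.
Implicit hydrogens by atom environment:
  4 × C (aromatic): no H
  4 × O: no H
  3 × C: 2 H each → 6
  3 × C: no H
  2 × C (aromatic): 1 H each → 2
  2 × O: 1 H each → 2
  2 × O (charge -1): no H
  1 × C: 3 H
  1 × N (charge +1): no H
  1 × N: no H
  Total hydrogens = 13.
Net charge -1.
Molecular formula: C13H13N2O8-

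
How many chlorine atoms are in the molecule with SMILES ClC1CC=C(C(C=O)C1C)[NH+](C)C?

1

The symbol for chlorine appears 1 time in the SMILES.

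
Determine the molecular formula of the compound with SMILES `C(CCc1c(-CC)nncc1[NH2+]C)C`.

Heavy atoms from the SMILES: 11 C, 3 N.
Implicit hydrogens by atom environment:
  4 × C: 2 H each → 8
  3 × C: 3 H each → 9
  3 × C (aromatic): no H
  2 × N (aromatic): no H
  1 × C (aromatic): 1 H
  1 × N (charge +1): 2 H
  Total hydrogens = 20.
Net charge +1.
Molecular formula: C11H20N3+

C11H20N3+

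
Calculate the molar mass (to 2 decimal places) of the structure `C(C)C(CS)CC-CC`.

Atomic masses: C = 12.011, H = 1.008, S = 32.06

146.29

Molecular formula: C8H18S.
M = 8×12.011 + 18×1.008 + 1×32.06 = 146.29 g/mol.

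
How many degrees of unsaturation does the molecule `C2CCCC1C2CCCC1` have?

Molecular formula from the SMILES: C10H18.
DoU = (2C + 2 + N − H − X)/2 = (2·10 + 2 + 0 − 18 − 0)/2 = 4/2 = 2.
(Structurally: 2 ring(s) + 0 π bond(s) = 2.)

2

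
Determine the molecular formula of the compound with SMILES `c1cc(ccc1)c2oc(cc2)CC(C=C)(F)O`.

Heavy atoms from the SMILES: 14 C, 1 F, 2 O.
Implicit hydrogens by atom environment:
  7 × C (aromatic): 1 H each → 7
  3 × C (aromatic): no H
  2 × C: 2 H each → 4
  1 × C: 1 H
  1 × C: no H
  1 × F: no H
  1 × O: 1 H
  1 × O (aromatic): no H
  Total hydrogens = 13.
Molecular formula: C14H13FO2

C14H13FO2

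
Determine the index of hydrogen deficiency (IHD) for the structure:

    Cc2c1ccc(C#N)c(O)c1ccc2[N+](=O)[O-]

Molecular formula from the SMILES: C12H8N2O3.
DoU = (2C + 2 + N − H − X)/2 = (2·12 + 2 + 2 − 8 − 0)/2 = 20/2 = 10.
(Structurally: 2 ring(s) + 8 π bond(s) = 10.)

10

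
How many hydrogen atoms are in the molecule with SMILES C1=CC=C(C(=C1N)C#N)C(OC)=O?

Hydrogens are implicit in SMILES; fill each atom to its normal valence:
  3 × C (aromatic): 1 H each → 3
  3 × C (aromatic): no H
  2 × C: no H
  2 × O: no H
  1 × C: 3 H
  1 × N: 2 H
  1 × N: no H
  Total hydrogens = 8.

8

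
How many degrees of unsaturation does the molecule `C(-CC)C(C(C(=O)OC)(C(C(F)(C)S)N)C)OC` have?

Molecular formula from the SMILES: C12H24FNO3S.
DoU = (2C + 2 + N − H − X)/2 = (2·12 + 2 + 1 − 24 − 1)/2 = 2/2 = 1.
(Structurally: 0 ring(s) + 1 π bond(s) = 1.)

1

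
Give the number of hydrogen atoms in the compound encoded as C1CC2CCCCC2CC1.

18

Hydrogens are implicit in SMILES; fill each atom to its normal valence:
  8 × C: 2 H each → 16
  2 × C: 1 H each → 2
  Total hydrogens = 18.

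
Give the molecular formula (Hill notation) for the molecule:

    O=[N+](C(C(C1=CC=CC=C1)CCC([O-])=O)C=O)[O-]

C12H12NO5-

Heavy atoms from the SMILES: 12 C, 1 N, 5 O.
Implicit hydrogens by atom environment:
  5 × C (aromatic): 1 H each → 5
  3 × C: 1 H each → 3
  3 × O: no H
  2 × C: 2 H each → 4
  2 × O (charge -1): no H
  1 × C: no H
  1 × C (aromatic): no H
  1 × N (charge +1): no H
  Total hydrogens = 12.
Net charge -1.
Molecular formula: C12H12NO5-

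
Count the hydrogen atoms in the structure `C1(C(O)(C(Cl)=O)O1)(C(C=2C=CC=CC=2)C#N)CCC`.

14

Hydrogens are implicit in SMILES; fill each atom to its normal valence:
  5 × C (aromatic): 1 H each → 5
  4 × C: no H
  2 × C: 2 H each → 4
  2 × O: no H
  1 × C: 3 H
  1 × C: 1 H
  1 × C (aromatic): no H
  1 × Cl: no H
  1 × N: no H
  1 × O: 1 H
  Total hydrogens = 14.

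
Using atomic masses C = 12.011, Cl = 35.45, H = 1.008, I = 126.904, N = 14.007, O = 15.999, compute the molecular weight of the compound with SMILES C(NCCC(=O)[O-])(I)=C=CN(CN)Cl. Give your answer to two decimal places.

330.53

Molecular formula: C7H10ClIN3O2-.
M = 7×12.011 + 1×35.45 + 10×1.008 + 1×126.904 + 3×14.007 + 2×15.999 = 330.53 g/mol.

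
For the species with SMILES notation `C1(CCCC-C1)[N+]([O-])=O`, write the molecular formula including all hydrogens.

C6H11NO2

Heavy atoms from the SMILES: 6 C, 1 N, 2 O.
Implicit hydrogens by atom environment:
  5 × C: 2 H each → 10
  1 × C: 1 H
  1 × N (charge +1): no H
  1 × O: no H
  1 × O (charge -1): no H
  Total hydrogens = 11.
Molecular formula: C6H11NO2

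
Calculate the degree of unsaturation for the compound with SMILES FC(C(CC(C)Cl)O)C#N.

Molecular formula from the SMILES: C6H9ClFNO.
DoU = (2C + 2 + N − H − X)/2 = (2·6 + 2 + 1 − 9 − 2)/2 = 4/2 = 2.
(Structurally: 0 ring(s) + 2 π bond(s) = 2.)

2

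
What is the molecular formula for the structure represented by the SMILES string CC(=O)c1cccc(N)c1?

Heavy atoms from the SMILES: 8 C, 1 N, 1 O.
Implicit hydrogens by atom environment:
  4 × C (aromatic): 1 H each → 4
  2 × C (aromatic): no H
  1 × C: 3 H
  1 × C: no H
  1 × N: 2 H
  1 × O: no H
  Total hydrogens = 9.
Molecular formula: C8H9NO

C8H9NO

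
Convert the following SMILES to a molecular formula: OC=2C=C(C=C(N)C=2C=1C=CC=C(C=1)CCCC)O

C16H19NO2

Heavy atoms from the SMILES: 16 C, 1 N, 2 O.
Implicit hydrogens by atom environment:
  6 × C (aromatic): 1 H each → 6
  6 × C (aromatic): no H
  3 × C: 2 H each → 6
  2 × O: 1 H each → 2
  1 × C: 3 H
  1 × N: 2 H
  Total hydrogens = 19.
Molecular formula: C16H19NO2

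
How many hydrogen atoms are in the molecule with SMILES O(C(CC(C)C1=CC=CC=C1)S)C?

16

Hydrogens are implicit in SMILES; fill each atom to its normal valence:
  5 × C (aromatic): 1 H each → 5
  2 × C: 3 H each → 6
  2 × C: 1 H each → 2
  1 × C: 2 H
  1 × C (aromatic): no H
  1 × O: no H
  1 × S: 1 H
  Total hydrogens = 16.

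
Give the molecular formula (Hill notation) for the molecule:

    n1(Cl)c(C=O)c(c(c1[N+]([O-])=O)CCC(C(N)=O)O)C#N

Heavy atoms from the SMILES: 10 C, 1 Cl, 4 N, 5 O.
Implicit hydrogens by atom environment:
  4 × C (aromatic): no H
  3 × O: no H
  2 × C: 2 H each → 4
  2 × C: 1 H each → 2
  2 × C: no H
  1 × Cl: no H
  1 × N: 2 H
  1 × N (aromatic): no H
  1 × N (charge +1): no H
  1 × N: no H
  1 × O: 1 H
  1 × O (charge -1): no H
  Total hydrogens = 9.
Molecular formula: C10H9ClN4O5

C10H9ClN4O5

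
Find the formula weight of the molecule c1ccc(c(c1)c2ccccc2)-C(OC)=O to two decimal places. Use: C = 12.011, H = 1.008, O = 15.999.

212.25

Molecular formula: C14H12O2.
M = 14×12.011 + 12×1.008 + 2×15.999 = 212.25 g/mol.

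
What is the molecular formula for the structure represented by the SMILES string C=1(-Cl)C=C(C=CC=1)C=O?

Heavy atoms from the SMILES: 7 C, 1 Cl, 1 O.
Implicit hydrogens by atom environment:
  4 × C (aromatic): 1 H each → 4
  2 × C (aromatic): no H
  1 × C: 1 H
  1 × Cl: no H
  1 × O: no H
  Total hydrogens = 5.
Molecular formula: C7H5ClO

C7H5ClO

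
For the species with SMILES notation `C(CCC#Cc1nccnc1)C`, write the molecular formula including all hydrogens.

C10H12N2

Heavy atoms from the SMILES: 10 C, 2 N.
Implicit hydrogens by atom environment:
  3 × C: 2 H each → 6
  3 × C (aromatic): 1 H each → 3
  2 × C: no H
  2 × N (aromatic): no H
  1 × C: 3 H
  1 × C (aromatic): no H
  Total hydrogens = 12.
Molecular formula: C10H12N2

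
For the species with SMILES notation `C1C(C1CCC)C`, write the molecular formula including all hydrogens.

C7H14

Heavy atoms from the SMILES: 7 C.
Implicit hydrogens by atom environment:
  3 × C: 2 H each → 6
  2 × C: 3 H each → 6
  2 × C: 1 H each → 2
  Total hydrogens = 14.
Molecular formula: C7H14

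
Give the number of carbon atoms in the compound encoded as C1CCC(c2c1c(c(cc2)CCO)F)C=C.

The symbol for carbon appears 14 times in the SMILES. Lowercase c denotes aromatic carbon and counts toward C.

14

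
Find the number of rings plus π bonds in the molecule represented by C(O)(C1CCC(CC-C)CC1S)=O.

Molecular formula from the SMILES: C10H18O2S.
DoU = (2C + 2 + N − H − X)/2 = (2·10 + 2 + 0 − 18 − 0)/2 = 4/2 = 2.
(Structurally: 1 ring(s) + 1 π bond(s) = 2.)

2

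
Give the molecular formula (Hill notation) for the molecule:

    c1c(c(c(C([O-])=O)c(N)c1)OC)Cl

C8H7ClNO3-

Heavy atoms from the SMILES: 8 C, 1 Cl, 1 N, 3 O.
Implicit hydrogens by atom environment:
  4 × C (aromatic): no H
  2 × C (aromatic): 1 H each → 2
  2 × O: no H
  1 × C: 3 H
  1 × C: no H
  1 × Cl: no H
  1 × N: 2 H
  1 × O (charge -1): no H
  Total hydrogens = 7.
Net charge -1.
Molecular formula: C8H7ClNO3-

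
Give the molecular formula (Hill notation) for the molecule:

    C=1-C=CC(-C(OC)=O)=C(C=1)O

Heavy atoms from the SMILES: 8 C, 3 O.
Implicit hydrogens by atom environment:
  4 × C (aromatic): 1 H each → 4
  2 × C (aromatic): no H
  2 × O: no H
  1 × C: 3 H
  1 × C: no H
  1 × O: 1 H
  Total hydrogens = 8.
Molecular formula: C8H8O3

C8H8O3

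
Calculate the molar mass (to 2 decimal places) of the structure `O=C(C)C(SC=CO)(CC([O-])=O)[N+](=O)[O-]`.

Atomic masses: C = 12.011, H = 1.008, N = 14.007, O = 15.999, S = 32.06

Molecular formula: C7H8NO6S-.
M = 7×12.011 + 8×1.008 + 1×14.007 + 6×15.999 + 1×32.06 = 234.20 g/mol.

234.20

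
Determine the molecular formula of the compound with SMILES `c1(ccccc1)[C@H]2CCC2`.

Heavy atoms from the SMILES: 10 C.
Implicit hydrogens by atom environment:
  5 × C (aromatic): 1 H each → 5
  3 × C: 2 H each → 6
  1 × C: 1 H
  1 × C (aromatic): no H
  Total hydrogens = 12.
Molecular formula: C10H12

C10H12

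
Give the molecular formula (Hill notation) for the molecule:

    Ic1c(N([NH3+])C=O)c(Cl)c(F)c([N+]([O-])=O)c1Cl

Heavy atoms from the SMILES: 7 C, 2 Cl, 1 F, 1 I, 3 N, 3 O.
Implicit hydrogens by atom environment:
  6 × C (aromatic): no H
  2 × Cl: no H
  2 × O: no H
  1 × C: 1 H
  1 × F: no H
  1 × I: no H
  1 × N (charge +1): 3 H
  1 × N (charge +1): no H
  1 × N: no H
  1 × O (charge -1): no H
  Total hydrogens = 4.
Net charge +1.
Molecular formula: C7H4Cl2FIN3O3+

C7H4Cl2FIN3O3+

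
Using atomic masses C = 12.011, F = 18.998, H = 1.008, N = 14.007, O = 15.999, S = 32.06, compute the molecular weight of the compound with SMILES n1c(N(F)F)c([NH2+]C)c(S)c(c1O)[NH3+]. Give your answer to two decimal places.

Molecular formula: [C6H10F2N4OS]2+.
M = 6×12.011 + 2×18.998 + 10×1.008 + 4×14.007 + 1×15.999 + 1×32.06 = 224.23 g/mol.

224.23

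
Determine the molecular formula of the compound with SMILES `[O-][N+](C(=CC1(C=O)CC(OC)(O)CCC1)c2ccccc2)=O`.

Heavy atoms from the SMILES: 16 C, 1 N, 5 O.
Implicit hydrogens by atom environment:
  5 × C (aromatic): 1 H each → 5
  4 × C: 2 H each → 8
  3 × C: no H
  3 × O: no H
  2 × C: 1 H each → 2
  1 × C: 3 H
  1 × C (aromatic): no H
  1 × N (charge +1): no H
  1 × O: 1 H
  1 × O (charge -1): no H
  Total hydrogens = 19.
Molecular formula: C16H19NO5

C16H19NO5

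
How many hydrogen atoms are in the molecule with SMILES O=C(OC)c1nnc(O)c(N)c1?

7

Hydrogens are implicit in SMILES; fill each atom to its normal valence:
  3 × C (aromatic): no H
  2 × N (aromatic): no H
  2 × O: no H
  1 × C: 3 H
  1 × C (aromatic): 1 H
  1 × C: no H
  1 × N: 2 H
  1 × O: 1 H
  Total hydrogens = 7.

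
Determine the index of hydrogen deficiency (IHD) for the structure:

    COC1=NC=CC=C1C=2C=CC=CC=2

Molecular formula from the SMILES: C12H11NO.
DoU = (2C + 2 + N − H − X)/2 = (2·12 + 2 + 1 − 11 − 0)/2 = 16/2 = 8.
(Structurally: 2 ring(s) + 6 π bond(s) = 8.)

8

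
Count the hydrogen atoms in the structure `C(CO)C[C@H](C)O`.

Hydrogens are implicit in SMILES; fill each atom to its normal valence:
  3 × C: 2 H each → 6
  2 × O: 1 H each → 2
  1 × C: 3 H
  1 × C: 1 H
  Total hydrogens = 12.

12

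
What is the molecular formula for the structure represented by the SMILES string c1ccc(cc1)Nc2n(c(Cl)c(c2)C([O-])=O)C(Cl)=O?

Heavy atoms from the SMILES: 12 C, 2 Cl, 2 N, 3 O.
Implicit hydrogens by atom environment:
  6 × C (aromatic): 1 H each → 6
  4 × C (aromatic): no H
  2 × C: no H
  2 × Cl: no H
  2 × O: no H
  1 × N: 1 H
  1 × N (aromatic): no H
  1 × O (charge -1): no H
  Total hydrogens = 7.
Net charge -1.
Molecular formula: C12H7Cl2N2O3-

C12H7Cl2N2O3-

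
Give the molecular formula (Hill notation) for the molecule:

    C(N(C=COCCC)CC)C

Heavy atoms from the SMILES: 9 C, 1 N, 1 O.
Implicit hydrogens by atom environment:
  4 × C: 2 H each → 8
  3 × C: 3 H each → 9
  2 × C: 1 H each → 2
  1 × N: no H
  1 × O: no H
  Total hydrogens = 19.
Molecular formula: C9H19NO

C9H19NO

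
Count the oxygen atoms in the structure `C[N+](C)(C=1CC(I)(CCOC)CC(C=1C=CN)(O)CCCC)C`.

The symbol for oxygen appears 2 times in the SMILES.

2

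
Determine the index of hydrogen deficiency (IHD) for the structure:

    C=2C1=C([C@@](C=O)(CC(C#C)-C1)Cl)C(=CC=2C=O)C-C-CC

Molecular formula from the SMILES: C18H19ClO2.
DoU = (2C + 2 + N − H − X)/2 = (2·18 + 2 + 0 − 19 − 1)/2 = 18/2 = 9.
(Structurally: 2 ring(s) + 7 π bond(s) = 9.)

9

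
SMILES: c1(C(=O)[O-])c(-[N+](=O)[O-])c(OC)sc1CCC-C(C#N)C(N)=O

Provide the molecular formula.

C12H12N3O6S-

Heavy atoms from the SMILES: 12 C, 3 N, 6 O, 1 S.
Implicit hydrogens by atom environment:
  4 × C (aromatic): no H
  4 × O: no H
  3 × C: 2 H each → 6
  3 × C: no H
  2 × O (charge -1): no H
  1 × C: 3 H
  1 × C: 1 H
  1 × N: 2 H
  1 × N (charge +1): no H
  1 × N: no H
  1 × S (aromatic): no H
  Total hydrogens = 12.
Net charge -1.
Molecular formula: C12H12N3O6S-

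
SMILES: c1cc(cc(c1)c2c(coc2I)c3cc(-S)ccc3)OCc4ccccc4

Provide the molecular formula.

C23H17IO2S

Heavy atoms from the SMILES: 23 C, 1 I, 2 O, 1 S.
Implicit hydrogens by atom environment:
  14 × C (aromatic): 1 H each → 14
  8 × C (aromatic): no H
  1 × C: 2 H
  1 × I: no H
  1 × O (aromatic): no H
  1 × O: no H
  1 × S: 1 H
  Total hydrogens = 17.
Molecular formula: C23H17IO2S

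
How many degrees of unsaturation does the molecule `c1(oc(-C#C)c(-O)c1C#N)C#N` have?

Molecular formula from the SMILES: C8H2N2O2.
DoU = (2C + 2 + N − H − X)/2 = (2·8 + 2 + 2 − 2 − 0)/2 = 18/2 = 9.
(Structurally: 1 ring(s) + 8 π bond(s) = 9.)

9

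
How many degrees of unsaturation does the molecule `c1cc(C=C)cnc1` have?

5

Molecular formula from the SMILES: C7H7N.
DoU = (2C + 2 + N − H − X)/2 = (2·7 + 2 + 1 − 7 − 0)/2 = 10/2 = 5.
(Structurally: 1 ring(s) + 4 π bond(s) = 5.)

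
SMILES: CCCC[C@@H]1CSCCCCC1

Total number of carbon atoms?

11

The symbol for carbon appears 11 times in the SMILES.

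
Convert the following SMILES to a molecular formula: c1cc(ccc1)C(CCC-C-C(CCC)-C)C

Heavy atoms from the SMILES: 17 C.
Implicit hydrogens by atom environment:
  6 × C: 2 H each → 12
  5 × C (aromatic): 1 H each → 5
  3 × C: 3 H each → 9
  2 × C: 1 H each → 2
  1 × C (aromatic): no H
  Total hydrogens = 28.
Molecular formula: C17H28

C17H28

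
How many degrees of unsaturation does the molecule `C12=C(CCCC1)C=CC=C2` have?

Molecular formula from the SMILES: C10H12.
DoU = (2C + 2 + N − H − X)/2 = (2·10 + 2 + 0 − 12 − 0)/2 = 10/2 = 5.
(Structurally: 2 ring(s) + 3 π bond(s) = 5.)

5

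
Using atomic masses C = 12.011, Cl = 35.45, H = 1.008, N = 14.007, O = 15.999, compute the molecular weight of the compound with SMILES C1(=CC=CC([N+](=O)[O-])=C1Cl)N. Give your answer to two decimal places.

172.57

Molecular formula: C6H5ClN2O2.
M = 6×12.011 + 1×35.45 + 5×1.008 + 2×14.007 + 2×15.999 = 172.57 g/mol.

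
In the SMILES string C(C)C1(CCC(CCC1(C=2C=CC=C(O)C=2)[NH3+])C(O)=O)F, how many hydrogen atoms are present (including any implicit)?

Hydrogens are implicit in SMILES; fill each atom to its normal valence:
  5 × C: 2 H each → 10
  4 × C (aromatic): 1 H each → 4
  3 × C: no H
  2 × C (aromatic): no H
  2 × O: 1 H each → 2
  1 × C: 3 H
  1 × C: 1 H
  1 × F: no H
  1 × N (charge +1): 3 H
  1 × O: no H
  Total hydrogens = 23.

23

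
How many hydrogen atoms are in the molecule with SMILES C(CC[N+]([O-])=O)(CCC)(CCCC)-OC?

Hydrogens are implicit in SMILES; fill each atom to its normal valence:
  7 × C: 2 H each → 14
  3 × C: 3 H each → 9
  2 × O: no H
  1 × C: no H
  1 × N (charge +1): no H
  1 × O (charge -1): no H
  Total hydrogens = 23.

23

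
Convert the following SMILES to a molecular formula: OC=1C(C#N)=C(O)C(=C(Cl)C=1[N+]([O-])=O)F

C7H2ClFN2O4

Heavy atoms from the SMILES: 7 C, 1 Cl, 1 F, 2 N, 4 O.
Implicit hydrogens by atom environment:
  6 × C (aromatic): no H
  2 × O: 1 H each → 2
  1 × C: no H
  1 × Cl: no H
  1 × F: no H
  1 × N (charge +1): no H
  1 × N: no H
  1 × O: no H
  1 × O (charge -1): no H
  Total hydrogens = 2.
Molecular formula: C7H2ClFN2O4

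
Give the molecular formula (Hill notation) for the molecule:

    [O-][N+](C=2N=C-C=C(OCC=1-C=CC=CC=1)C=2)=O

C12H10N2O3

Heavy atoms from the SMILES: 12 C, 2 N, 3 O.
Implicit hydrogens by atom environment:
  8 × C (aromatic): 1 H each → 8
  3 × C (aromatic): no H
  2 × O: no H
  1 × C: 2 H
  1 × N (aromatic): no H
  1 × N (charge +1): no H
  1 × O (charge -1): no H
  Total hydrogens = 10.
Molecular formula: C12H10N2O3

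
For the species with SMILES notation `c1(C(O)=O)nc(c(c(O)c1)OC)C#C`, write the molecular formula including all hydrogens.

C9H7NO4

Heavy atoms from the SMILES: 9 C, 1 N, 4 O.
Implicit hydrogens by atom environment:
  4 × C (aromatic): no H
  2 × C: no H
  2 × O: 1 H each → 2
  2 × O: no H
  1 × C: 3 H
  1 × C (aromatic): 1 H
  1 × C: 1 H
  1 × N (aromatic): no H
  Total hydrogens = 7.
Molecular formula: C9H7NO4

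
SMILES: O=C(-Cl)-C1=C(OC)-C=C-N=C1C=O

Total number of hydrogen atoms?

6

Hydrogens are implicit in SMILES; fill each atom to its normal valence:
  3 × C (aromatic): no H
  3 × O: no H
  2 × C (aromatic): 1 H each → 2
  1 × C: 3 H
  1 × C: 1 H
  1 × C: no H
  1 × Cl: no H
  1 × N (aromatic): no H
  Total hydrogens = 6.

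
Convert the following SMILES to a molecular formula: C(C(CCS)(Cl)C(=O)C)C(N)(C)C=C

Heavy atoms from the SMILES: 10 C, 1 Cl, 1 N, 1 O, 1 S.
Implicit hydrogens by atom environment:
  4 × C: 2 H each → 8
  3 × C: no H
  2 × C: 3 H each → 6
  1 × C: 1 H
  1 × Cl: no H
  1 × N: 2 H
  1 × O: no H
  1 × S: 1 H
  Total hydrogens = 18.
Molecular formula: C10H18ClNOS

C10H18ClNOS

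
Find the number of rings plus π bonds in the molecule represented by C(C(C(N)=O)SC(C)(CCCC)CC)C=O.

Molecular formula from the SMILES: C12H23NO2S.
DoU = (2C + 2 + N − H − X)/2 = (2·12 + 2 + 1 − 23 − 0)/2 = 4/2 = 2.
(Structurally: 0 ring(s) + 2 π bond(s) = 2.)

2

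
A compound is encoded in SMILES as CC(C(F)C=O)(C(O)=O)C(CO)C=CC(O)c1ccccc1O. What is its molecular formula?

C16H19FO6

Heavy atoms from the SMILES: 16 C, 1 F, 6 O.
Implicit hydrogens by atom environment:
  6 × C: 1 H each → 6
  4 × C (aromatic): 1 H each → 4
  4 × O: 1 H each → 4
  2 × C: no H
  2 × C (aromatic): no H
  2 × O: no H
  1 × C: 3 H
  1 × C: 2 H
  1 × F: no H
  Total hydrogens = 19.
Molecular formula: C16H19FO6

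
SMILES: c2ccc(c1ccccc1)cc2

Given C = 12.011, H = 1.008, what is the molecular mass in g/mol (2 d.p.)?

Molecular formula: C12H10.
M = 12×12.011 + 10×1.008 = 154.21 g/mol.

154.21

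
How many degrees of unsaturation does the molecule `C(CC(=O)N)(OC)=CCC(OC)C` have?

Molecular formula from the SMILES: C9H17NO3.
DoU = (2C + 2 + N − H − X)/2 = (2·9 + 2 + 1 − 17 − 0)/2 = 4/2 = 2.
(Structurally: 0 ring(s) + 2 π bond(s) = 2.)

2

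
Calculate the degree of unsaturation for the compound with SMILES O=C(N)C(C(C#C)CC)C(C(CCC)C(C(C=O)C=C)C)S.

Molecular formula from the SMILES: C18H29NO2S.
DoU = (2C + 2 + N − H − X)/2 = (2·18 + 2 + 1 − 29 − 0)/2 = 10/2 = 5.
(Structurally: 0 ring(s) + 5 π bond(s) = 5.)

5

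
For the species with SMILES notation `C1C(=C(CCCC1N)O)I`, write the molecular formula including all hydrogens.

C7H12INO

Heavy atoms from the SMILES: 7 C, 1 I, 1 N, 1 O.
Implicit hydrogens by atom environment:
  4 × C: 2 H each → 8
  2 × C: no H
  1 × C: 1 H
  1 × I: no H
  1 × N: 2 H
  1 × O: 1 H
  Total hydrogens = 12.
Molecular formula: C7H12INO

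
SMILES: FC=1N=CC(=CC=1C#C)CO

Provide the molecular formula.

C8H6FNO

Heavy atoms from the SMILES: 8 C, 1 F, 1 N, 1 O.
Implicit hydrogens by atom environment:
  3 × C (aromatic): no H
  2 × C (aromatic): 1 H each → 2
  1 × C: 2 H
  1 × C: 1 H
  1 × C: no H
  1 × F: no H
  1 × N (aromatic): no H
  1 × O: 1 H
  Total hydrogens = 6.
Molecular formula: C8H6FNO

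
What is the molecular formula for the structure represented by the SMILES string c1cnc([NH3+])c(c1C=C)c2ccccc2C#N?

Heavy atoms from the SMILES: 14 C, 3 N.
Implicit hydrogens by atom environment:
  6 × C (aromatic): 1 H each → 6
  5 × C (aromatic): no H
  1 × C: 2 H
  1 × C: 1 H
  1 × C: no H
  1 × N (charge +1): 3 H
  1 × N (aromatic): no H
  1 × N: no H
  Total hydrogens = 12.
Net charge +1.
Molecular formula: C14H12N3+

C14H12N3+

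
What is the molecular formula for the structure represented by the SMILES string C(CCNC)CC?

Heavy atoms from the SMILES: 6 C, 1 N.
Implicit hydrogens by atom environment:
  4 × C: 2 H each → 8
  2 × C: 3 H each → 6
  1 × N: 1 H
  Total hydrogens = 15.
Molecular formula: C6H15N

C6H15N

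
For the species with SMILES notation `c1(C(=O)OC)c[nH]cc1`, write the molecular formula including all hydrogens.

Heavy atoms from the SMILES: 6 C, 1 N, 2 O.
Implicit hydrogens by atom environment:
  3 × C (aromatic): 1 H each → 3
  2 × O: no H
  1 × C: 3 H
  1 × C (aromatic): no H
  1 × C: no H
  1 × N (aromatic): 1 H
  Total hydrogens = 7.
Molecular formula: C6H7NO2

C6H7NO2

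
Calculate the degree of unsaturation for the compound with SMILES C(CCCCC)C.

Molecular formula from the SMILES: C7H16.
DoU = (2C + 2 + N − H − X)/2 = (2·7 + 2 + 0 − 16 − 0)/2 = 0/2 = 0.
(Structurally: 0 ring(s) + 0 π bond(s) = 0.)

0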